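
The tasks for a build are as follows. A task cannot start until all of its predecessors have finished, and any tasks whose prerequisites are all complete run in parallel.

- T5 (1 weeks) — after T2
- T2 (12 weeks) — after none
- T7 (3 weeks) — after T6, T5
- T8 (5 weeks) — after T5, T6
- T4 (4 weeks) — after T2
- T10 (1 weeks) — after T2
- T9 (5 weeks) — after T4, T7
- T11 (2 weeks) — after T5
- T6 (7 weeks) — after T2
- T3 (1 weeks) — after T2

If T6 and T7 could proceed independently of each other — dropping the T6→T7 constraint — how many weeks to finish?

24

With the dependency in place, T2→T6→T7→T9 = 12+7+3+5 = 27 sets the finish at 27 weeks.
Without T6→T7, T7's earliest start moves from 19 to 13.
New critical path: T2→T6→T8 = 12+7+5 = 24 ⇒ 24 weeks.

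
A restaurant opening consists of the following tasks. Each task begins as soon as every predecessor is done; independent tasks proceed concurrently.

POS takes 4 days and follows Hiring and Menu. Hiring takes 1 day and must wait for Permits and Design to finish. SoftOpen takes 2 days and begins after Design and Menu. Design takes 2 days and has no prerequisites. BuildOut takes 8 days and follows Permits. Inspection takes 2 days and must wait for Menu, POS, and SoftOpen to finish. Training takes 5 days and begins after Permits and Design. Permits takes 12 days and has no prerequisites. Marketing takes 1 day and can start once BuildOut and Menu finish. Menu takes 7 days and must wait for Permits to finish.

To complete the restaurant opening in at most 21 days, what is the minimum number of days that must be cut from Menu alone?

Current finish: 25 days; target: 21.
Menu is on every critical path, so each day cut from Menu cuts the finish by one (this holds down to a finish of 21).
Need 25 − 21 = 4 days off Menu → Menu becomes 3 days, finish becomes 21.

4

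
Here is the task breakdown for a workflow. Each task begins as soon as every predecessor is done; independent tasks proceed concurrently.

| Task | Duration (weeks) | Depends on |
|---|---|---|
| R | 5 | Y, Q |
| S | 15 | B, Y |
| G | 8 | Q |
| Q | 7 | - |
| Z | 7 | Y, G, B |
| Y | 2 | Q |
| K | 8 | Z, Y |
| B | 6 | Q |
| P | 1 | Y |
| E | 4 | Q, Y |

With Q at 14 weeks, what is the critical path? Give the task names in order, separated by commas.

Q, G, Z, K

Baseline: Q→G→Z→K = 7+8+7+8 = 30 → 30 weeks.
Since Q is critical, the +7 change carries straight to that chain (now 37 weeks).
That remains the longest chain; total 37 weeks.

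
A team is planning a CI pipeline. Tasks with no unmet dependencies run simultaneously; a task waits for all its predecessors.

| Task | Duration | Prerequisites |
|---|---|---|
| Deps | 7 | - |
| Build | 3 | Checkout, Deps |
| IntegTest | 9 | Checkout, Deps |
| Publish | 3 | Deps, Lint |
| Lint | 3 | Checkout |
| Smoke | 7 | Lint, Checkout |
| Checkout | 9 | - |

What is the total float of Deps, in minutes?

3

Checkout→Lint→Smoke = 9+3+7 = 19 sets the makespan at 19 minutes.
The longest chain containing Deps totals 16 minutes.
Float = 19 − 16 = 3.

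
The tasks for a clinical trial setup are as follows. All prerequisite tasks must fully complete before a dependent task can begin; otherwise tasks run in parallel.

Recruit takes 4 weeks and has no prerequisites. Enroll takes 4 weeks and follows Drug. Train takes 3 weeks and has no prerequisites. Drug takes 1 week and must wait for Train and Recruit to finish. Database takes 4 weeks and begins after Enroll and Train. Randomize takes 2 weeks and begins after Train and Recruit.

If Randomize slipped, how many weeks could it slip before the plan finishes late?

The longest chain is Recruit→Drug→Enroll→Database = 4+1+4+4 = 13; overall finish 13 weeks.
Randomize finishes as early as 6 and must finish by 13.
So Randomize can slip 13 − 6 = 7 weeks.

7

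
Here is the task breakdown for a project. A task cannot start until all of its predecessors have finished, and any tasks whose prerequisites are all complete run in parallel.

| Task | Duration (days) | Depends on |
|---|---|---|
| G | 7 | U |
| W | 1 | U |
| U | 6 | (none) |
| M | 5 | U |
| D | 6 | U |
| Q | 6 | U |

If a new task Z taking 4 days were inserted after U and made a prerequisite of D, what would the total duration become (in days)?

Originally the project takes 13 days.
With Z inserted, D now waits for max(U, Z).
New critical path: U→Z→D = 6+4+6 = 16 ⇒ 16 days.

16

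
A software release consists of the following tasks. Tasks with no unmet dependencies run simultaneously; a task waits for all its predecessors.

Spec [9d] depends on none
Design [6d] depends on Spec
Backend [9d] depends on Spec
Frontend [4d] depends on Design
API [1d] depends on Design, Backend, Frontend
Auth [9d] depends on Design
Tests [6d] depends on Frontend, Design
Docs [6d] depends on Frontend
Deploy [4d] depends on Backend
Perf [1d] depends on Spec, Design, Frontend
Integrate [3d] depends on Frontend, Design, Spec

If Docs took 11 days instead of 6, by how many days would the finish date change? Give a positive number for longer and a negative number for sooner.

5

The binding path is Spec→Design→Frontend→Docs = 9+6+4+6 = 25; finish at 25 days.
Docs lies on that path, so at 11 days the path becomes 30 days.
The critical path is still Spec→Design→Frontend→Docs; finish is now 30 days.
Change in finish: 30 − 25 = +5 days.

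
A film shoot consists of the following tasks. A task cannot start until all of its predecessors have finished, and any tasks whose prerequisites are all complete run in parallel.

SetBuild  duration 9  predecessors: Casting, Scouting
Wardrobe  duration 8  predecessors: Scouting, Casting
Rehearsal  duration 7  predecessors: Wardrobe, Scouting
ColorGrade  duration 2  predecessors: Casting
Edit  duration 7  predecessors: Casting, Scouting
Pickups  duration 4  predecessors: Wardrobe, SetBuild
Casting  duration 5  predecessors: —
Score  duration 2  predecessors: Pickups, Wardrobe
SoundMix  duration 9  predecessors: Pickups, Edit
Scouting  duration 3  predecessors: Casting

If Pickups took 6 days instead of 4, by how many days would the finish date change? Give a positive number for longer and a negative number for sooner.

Actual critical path: Casting→Scouting→SetBuild→Pickups→SoundMix = 5+3+9+4+9 = 30 ⇒ 30 days.
Pickups is on the critical path; changing it to 6 makes that path 32 days.
That remains the longest chain; total 32 days.
Change in finish: 32 − 30 = +2 days.

2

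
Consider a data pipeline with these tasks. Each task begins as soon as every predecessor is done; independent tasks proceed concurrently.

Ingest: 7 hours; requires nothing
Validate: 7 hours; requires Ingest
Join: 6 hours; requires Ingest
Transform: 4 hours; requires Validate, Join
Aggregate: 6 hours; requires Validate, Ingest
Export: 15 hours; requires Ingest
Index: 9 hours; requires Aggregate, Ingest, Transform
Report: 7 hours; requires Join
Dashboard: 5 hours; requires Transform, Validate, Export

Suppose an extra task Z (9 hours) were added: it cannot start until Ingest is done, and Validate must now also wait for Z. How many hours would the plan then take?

Originally the plan takes 29 hours.
With Z inserted, Validate now waits for max(Ingest, Z).
New critical path: Ingest→Z→Validate→Aggregate→Index = 7+9+7+6+9 = 38 ⇒ 38 hours.

38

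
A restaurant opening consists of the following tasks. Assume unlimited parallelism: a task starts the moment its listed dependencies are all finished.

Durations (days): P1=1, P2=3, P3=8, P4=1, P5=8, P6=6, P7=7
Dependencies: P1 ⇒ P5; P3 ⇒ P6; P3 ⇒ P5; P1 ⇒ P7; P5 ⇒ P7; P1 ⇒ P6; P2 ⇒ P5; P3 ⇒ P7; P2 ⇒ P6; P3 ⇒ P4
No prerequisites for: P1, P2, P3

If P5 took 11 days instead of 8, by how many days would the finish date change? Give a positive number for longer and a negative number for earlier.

3

Baseline: P3→P5→P7 = 8+8+7 = 23 → 23 days.
P5 is on the critical path; changing it to 11 makes that path 26 days.
No other chain overtakes it, so the finish is 26 days.
Change in finish: 26 − 23 = +3 days.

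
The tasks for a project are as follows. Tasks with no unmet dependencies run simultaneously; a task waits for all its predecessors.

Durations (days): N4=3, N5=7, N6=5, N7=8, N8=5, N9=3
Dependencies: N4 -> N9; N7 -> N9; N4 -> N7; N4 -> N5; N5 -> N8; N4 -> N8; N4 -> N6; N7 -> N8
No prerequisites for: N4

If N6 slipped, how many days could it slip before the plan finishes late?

N4→N7→N8 = 3+8+5 = 16 sets the makespan at 16 days.
N6 finishes as early as 8 and must finish by 16.
Slack of N6 = 11 − 3 = 8 days.

8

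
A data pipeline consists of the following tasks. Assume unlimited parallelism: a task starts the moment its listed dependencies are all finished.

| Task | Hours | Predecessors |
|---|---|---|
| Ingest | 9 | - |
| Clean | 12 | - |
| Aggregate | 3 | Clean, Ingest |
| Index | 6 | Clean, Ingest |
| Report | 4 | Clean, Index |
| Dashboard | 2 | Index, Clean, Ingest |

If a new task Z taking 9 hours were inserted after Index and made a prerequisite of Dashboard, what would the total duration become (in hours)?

29

Originally the job takes 22 hours.
With Z inserted, Dashboard now waits for max(Index, Clean, Ingest, Z).
New critical path: Clean→Index→Z→Dashboard = 12+6+9+2 = 29 ⇒ 29 hours.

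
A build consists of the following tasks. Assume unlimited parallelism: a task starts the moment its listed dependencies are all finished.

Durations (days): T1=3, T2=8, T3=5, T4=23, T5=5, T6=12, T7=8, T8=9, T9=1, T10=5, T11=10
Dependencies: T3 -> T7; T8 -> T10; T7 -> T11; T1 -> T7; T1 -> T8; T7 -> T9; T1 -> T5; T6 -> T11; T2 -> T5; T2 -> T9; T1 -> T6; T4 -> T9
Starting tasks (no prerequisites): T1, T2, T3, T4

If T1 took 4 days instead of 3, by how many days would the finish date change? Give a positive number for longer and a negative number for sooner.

The binding path is T1→T6→T11 = 3+12+10 = 25; finish at 25 days.
Since T1 is critical, the +1 change carries straight to that chain (now 26 days).
That remains the longest chain; total 26 days.
Change in finish: 26 − 25 = +1 days.

1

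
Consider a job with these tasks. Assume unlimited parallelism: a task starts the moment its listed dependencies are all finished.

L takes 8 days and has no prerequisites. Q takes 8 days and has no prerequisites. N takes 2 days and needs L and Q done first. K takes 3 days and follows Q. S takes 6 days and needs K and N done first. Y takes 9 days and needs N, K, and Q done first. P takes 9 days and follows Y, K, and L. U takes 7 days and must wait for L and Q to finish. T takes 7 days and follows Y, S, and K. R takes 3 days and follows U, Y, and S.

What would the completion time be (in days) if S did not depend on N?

29

Original critical path: Q→K→Y→P = 8+3+9+9 = 29 ⇒ 29 days.
Dropping N→S doesn't change S's earliest start (11); another predecessor still binds.
After: Q→K→Y→P = 8+3+9+9 = 29 → 29 days.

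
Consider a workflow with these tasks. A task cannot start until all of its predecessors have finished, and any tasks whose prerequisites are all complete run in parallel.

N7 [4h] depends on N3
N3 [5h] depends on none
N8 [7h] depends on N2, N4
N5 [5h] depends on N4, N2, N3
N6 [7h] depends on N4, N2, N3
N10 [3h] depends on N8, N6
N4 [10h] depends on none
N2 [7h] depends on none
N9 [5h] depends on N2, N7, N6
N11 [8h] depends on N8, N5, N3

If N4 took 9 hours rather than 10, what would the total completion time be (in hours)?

Critical path before the change: N4→N8→N11 = 10+7+8 = 25 giving 25 hours.
N4 is on the critical path; changing it to 9 makes that path 24 hours.
The critical path is still N4→N8→N11; finish is now 24 hours.

24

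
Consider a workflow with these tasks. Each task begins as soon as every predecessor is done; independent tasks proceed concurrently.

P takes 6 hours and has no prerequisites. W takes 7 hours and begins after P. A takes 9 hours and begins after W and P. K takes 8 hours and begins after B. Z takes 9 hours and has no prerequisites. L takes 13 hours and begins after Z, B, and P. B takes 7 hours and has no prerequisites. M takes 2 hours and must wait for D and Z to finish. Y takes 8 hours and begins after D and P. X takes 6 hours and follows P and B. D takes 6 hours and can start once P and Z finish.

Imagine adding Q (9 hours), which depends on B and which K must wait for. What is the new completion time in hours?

24

Originally the plan takes 23 hours.
With Q inserted, K now waits for max(B, Q).
New critical path: B→Q→K = 7+9+8 = 24 ⇒ 24 hours.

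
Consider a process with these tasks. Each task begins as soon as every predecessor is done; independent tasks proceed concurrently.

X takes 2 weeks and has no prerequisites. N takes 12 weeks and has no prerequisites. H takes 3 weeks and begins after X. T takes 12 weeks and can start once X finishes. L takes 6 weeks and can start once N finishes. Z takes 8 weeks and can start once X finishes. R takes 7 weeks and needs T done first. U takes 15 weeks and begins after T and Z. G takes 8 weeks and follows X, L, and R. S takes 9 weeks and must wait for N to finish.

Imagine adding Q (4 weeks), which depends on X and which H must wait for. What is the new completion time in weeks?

29

Originally the process takes 29 weeks.
With Q inserted, H now waits for max(X, Q).
New critical path: X→T→R→G = 2+12+7+8 = 29 ⇒ 29 weeks.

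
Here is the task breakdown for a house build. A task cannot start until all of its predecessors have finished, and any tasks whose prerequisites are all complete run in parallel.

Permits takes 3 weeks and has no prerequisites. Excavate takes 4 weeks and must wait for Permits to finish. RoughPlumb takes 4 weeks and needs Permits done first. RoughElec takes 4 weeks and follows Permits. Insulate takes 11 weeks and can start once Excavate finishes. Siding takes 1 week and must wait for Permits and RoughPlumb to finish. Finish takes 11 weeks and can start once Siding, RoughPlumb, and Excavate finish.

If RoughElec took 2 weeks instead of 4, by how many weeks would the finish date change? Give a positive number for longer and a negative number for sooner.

0

Critical path before the change: Permits→RoughPlumb→Siding→Finish = 3+4+1+11 = 19 giving 19 weeks.
The longest path through RoughElec is only 7 weeks, so RoughElec has float 12.
That remains the longest chain; total 19 weeks.
Change in finish: 19 − 19 = +0 weeks.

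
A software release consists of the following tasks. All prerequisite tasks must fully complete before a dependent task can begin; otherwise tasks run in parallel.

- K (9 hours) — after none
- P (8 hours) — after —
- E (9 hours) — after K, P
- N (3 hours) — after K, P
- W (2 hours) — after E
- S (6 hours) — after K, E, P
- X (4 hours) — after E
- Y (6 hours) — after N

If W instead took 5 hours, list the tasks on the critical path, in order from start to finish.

K, E, S

Actual critical path: K→E→S = 9+9+6 = 24 ⇒ 24 hours.
W is off the critical path — its longest chain is 20 hours, giving 4 of slack.
That remains the longest chain; total 24 hours.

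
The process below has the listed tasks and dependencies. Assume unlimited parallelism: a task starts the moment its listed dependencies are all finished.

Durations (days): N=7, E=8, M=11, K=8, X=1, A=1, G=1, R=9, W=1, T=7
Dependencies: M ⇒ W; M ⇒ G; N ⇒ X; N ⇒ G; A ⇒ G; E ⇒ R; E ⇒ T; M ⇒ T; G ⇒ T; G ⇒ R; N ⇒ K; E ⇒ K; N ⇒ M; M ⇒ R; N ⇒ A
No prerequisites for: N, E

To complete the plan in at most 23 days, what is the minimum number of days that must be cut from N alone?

5

Current finish: 28 days; target: 23.
N is on every critical path, so each day cut from N cuts the finish by one (this holds down to a finish of 22).
Need 28 − 23 = 5 days off N → N becomes 2 days, finish becomes 23.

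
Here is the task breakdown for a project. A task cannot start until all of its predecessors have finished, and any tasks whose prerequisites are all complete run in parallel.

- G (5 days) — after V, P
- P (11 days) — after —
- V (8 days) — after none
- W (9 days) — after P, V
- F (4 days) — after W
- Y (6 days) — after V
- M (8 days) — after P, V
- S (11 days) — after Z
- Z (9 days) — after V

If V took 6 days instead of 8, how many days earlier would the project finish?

As given, the longest chain is V→Z→S = 8+9+11 = 28, so the finish is 28 days.
Since V is critical, the -2 change carries straight to that chain (now 26 days).
That remains the longest chain; total 26 days.
Change in finish: 26 − 28 = -2 days.

2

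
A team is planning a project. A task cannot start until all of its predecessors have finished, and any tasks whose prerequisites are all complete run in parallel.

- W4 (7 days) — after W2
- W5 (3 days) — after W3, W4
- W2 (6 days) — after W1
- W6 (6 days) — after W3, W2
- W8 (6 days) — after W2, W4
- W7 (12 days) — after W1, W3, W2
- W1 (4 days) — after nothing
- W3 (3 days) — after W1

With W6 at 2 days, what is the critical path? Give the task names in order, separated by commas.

Critical path before the change: W1→W2→W4→W8 = 4+6+7+6 = 23 giving 23 days.
W6 is off the critical path — its longest chain is 16 days, giving 7 of slack.
No other chain overtakes it, so the finish is 23 days.

W1, W2, W4, W8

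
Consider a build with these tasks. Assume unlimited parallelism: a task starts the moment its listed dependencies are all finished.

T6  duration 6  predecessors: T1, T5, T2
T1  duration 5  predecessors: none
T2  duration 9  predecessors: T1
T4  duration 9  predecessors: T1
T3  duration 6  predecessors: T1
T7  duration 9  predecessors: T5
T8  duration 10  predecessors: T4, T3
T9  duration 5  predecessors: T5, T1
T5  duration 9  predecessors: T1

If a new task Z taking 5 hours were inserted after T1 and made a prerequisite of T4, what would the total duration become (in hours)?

Originally the job takes 24 hours.
With Z inserted, T4 now waits for max(T1, Z).
New critical path: T1→Z→T4→T8 = 5+5+9+10 = 29 ⇒ 29 hours.

29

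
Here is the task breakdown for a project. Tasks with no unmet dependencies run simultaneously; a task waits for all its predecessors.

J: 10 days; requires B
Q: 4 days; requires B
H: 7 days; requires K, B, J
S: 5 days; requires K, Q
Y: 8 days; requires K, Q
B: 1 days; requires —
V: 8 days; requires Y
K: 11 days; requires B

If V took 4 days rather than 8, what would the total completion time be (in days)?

The binding path is B→K→Y→V = 1+11+8+8 = 28; finish at 28 days.
V is on the critical path; changing it to 4 makes that path 24 days.
That remains the longest chain; total 24 days.

24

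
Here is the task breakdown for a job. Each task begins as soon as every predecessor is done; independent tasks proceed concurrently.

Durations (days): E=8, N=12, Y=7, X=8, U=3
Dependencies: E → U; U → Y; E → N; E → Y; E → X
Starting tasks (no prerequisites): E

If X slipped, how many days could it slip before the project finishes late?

4

Critical path: E→N = 8+12 = 20, so the finish is 20 days.
X finishes as early as 16 and must finish by 20.
So X can slip 20 − 16 = 4 days.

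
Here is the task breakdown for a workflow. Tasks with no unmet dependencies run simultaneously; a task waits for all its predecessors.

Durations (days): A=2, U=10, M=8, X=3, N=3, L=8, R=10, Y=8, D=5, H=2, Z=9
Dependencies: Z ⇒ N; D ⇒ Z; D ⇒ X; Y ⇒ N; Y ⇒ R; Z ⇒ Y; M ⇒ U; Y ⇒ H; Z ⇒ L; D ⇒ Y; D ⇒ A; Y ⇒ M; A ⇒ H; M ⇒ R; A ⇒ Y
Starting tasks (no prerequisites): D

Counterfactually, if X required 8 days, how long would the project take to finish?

40

As given, the longest chain is D→Z→Y→M→U = 5+9+8+8+10 = 40, so the finish is 40 days.
The longest path through X is only 8 days, so X has float 32.
That remains the longest chain; total 40 days.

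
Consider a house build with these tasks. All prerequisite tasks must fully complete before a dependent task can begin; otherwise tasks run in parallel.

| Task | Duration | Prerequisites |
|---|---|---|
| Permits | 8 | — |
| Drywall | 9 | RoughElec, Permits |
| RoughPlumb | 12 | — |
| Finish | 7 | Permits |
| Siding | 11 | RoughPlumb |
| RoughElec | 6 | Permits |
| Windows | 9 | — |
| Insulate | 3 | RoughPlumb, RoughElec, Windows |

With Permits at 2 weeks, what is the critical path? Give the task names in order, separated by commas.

RoughPlumb, Siding

The binding path is Permits→RoughElec→Drywall = 8+6+9 = 23; finish at 23 weeks.
Permits is on the critical path; changing it to 2 makes that path 17 weeks.
New critical path: RoughPlumb→Siding = 12+11 = 23 ⇒ 23 weeks.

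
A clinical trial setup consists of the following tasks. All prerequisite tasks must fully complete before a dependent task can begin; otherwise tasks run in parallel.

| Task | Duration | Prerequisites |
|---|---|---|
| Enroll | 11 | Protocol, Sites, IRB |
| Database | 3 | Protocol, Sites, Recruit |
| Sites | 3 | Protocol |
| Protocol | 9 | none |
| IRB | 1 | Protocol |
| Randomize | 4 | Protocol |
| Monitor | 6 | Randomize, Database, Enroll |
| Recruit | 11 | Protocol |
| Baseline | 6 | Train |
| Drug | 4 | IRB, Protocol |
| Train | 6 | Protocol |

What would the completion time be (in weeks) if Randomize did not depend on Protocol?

29

Before: longest chain Protocol→Sites→Enroll→Monitor = 9+3+11+6 = 29, finish 29.
Without Protocol→Randomize, Randomize's earliest start moves from 9 to 0.
New critical path: Protocol→Sites→Enroll→Monitor = 9+3+11+6 = 29 ⇒ 29 weeks.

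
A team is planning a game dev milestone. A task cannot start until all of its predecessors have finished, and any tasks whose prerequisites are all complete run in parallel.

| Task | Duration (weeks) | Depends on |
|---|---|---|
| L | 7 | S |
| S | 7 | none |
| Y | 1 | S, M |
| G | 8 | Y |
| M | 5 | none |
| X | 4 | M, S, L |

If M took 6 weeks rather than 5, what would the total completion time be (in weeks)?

Baseline: S→L→X = 7+7+4 = 18 → 18 weeks.
M has 4 weeks of float (longest path through it is 14).
The critical path is still S→L→X; finish is now 18 weeks.

18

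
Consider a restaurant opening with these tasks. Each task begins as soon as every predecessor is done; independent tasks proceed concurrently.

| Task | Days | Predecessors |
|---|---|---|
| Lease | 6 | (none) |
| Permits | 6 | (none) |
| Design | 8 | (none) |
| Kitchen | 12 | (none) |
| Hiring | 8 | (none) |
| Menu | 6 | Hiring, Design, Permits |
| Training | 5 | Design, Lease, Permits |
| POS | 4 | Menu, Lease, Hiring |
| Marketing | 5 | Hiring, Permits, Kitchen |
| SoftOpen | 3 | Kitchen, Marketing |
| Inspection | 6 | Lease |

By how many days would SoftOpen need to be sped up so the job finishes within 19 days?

Current finish: 20 days; target: 19.
SoftOpen is on every critical path, so each day cut from SoftOpen cuts the finish by one (this holds down to a finish of 18).
Need 20 − 19 = 1 day off SoftOpen → SoftOpen becomes 2 days, finish becomes 19.

1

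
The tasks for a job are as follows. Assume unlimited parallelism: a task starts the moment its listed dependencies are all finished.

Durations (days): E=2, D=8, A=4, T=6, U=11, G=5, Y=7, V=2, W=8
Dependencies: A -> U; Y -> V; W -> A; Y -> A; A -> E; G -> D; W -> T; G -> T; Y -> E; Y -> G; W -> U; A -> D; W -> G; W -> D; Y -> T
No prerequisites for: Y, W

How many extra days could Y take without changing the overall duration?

1

Critical path: W→A→U = 8+4+11 = 23, so the finish is 23 days.
Y finishes as early as 7 and must finish by 8.
So Y can slip 8 − 7 = 1 day.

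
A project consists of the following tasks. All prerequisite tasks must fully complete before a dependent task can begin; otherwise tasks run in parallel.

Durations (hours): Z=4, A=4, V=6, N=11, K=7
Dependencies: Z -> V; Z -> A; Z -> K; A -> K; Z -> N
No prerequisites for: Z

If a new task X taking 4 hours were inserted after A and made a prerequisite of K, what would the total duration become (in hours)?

Originally the project takes 15 hours.
With X inserted, K now waits for max(A, Z, X).
New critical path: Z→A→X→K = 4+4+4+7 = 19 ⇒ 19 hours.

19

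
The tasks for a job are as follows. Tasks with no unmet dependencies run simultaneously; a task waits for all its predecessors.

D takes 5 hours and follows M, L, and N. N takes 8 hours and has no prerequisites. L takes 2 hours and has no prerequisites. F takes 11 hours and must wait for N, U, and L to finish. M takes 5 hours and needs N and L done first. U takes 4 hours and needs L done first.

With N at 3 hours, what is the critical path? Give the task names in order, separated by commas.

L, U, F

Baseline: N→F = 8+11 = 19 → 19 hours.
Since N is critical, the -5 change carries straight to that chain (now 14 hours).
Now L→U→F = 2+4+11 = 17 is longest, so the finish becomes 17 hours.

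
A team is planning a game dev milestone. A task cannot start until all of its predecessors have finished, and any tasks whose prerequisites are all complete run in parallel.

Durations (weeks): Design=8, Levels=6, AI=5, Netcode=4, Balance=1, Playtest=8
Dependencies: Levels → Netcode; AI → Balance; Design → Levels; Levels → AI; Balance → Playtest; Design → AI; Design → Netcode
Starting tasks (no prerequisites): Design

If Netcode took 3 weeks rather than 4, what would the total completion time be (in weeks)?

Actual critical path: Design→Levels→AI→Balance→Playtest = 8+6+5+1+8 = 28 ⇒ 28 weeks.
Netcode has 10 weeks of float (longest path through it is 18).
No other chain overtakes it, so the finish is 28 weeks.

28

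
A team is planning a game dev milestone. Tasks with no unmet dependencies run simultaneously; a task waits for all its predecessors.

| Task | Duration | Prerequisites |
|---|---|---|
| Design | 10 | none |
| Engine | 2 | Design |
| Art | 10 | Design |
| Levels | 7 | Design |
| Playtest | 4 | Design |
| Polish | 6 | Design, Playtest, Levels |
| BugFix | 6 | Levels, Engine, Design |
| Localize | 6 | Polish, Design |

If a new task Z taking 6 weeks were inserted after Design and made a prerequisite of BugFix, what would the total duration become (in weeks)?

29

Originally the schedule takes 29 weeks.
With Z inserted, BugFix now waits for max(Levels, Engine, Design, Z).
New critical path: Design→Levels→Polish→Localize = 10+7+6+6 = 29 ⇒ 29 weeks.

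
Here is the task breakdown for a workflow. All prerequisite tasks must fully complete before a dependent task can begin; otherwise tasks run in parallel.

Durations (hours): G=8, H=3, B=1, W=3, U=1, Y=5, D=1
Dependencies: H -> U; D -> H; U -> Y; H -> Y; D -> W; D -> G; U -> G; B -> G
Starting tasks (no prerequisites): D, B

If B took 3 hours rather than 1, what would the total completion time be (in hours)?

Baseline: D→H→U→G = 1+3+1+8 = 13 → 13 hours.
B is off the critical path — its longest chain is 9 hours, giving 4 of slack.
That remains the longest chain; total 13 hours.

13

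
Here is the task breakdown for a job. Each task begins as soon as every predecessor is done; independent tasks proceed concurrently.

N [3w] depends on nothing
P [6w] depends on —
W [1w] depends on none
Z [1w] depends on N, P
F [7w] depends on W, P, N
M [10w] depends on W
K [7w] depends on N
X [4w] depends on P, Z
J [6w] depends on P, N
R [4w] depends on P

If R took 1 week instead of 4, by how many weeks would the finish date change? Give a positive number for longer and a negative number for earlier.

0

Critical path before the change: P→F = 6+7 = 13 giving 13 weeks.
R is off the critical path — its longest chain is 10 weeks, giving 3 of slack.
That remains the longest chain; total 13 weeks.
Change in finish: 13 − 13 = +0 weeks.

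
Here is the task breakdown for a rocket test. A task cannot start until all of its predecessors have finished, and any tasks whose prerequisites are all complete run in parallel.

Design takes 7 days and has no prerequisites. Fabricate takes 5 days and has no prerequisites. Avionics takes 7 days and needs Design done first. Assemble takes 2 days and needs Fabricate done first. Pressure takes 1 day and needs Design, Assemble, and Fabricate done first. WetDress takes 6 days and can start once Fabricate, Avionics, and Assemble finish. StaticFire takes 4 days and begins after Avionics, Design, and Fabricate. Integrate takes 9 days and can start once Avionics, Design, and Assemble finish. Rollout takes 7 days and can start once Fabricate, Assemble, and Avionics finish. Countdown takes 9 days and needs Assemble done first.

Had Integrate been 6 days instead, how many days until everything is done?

As given, the longest chain is Design→Avionics→Integrate = 7+7+9 = 23, so the finish is 23 days.
Integrate lies on that path, so at 6 days the path becomes 20 days.
New critical path: Design→Avionics→Rollout = 7+7+7 = 21 ⇒ 21 days.

21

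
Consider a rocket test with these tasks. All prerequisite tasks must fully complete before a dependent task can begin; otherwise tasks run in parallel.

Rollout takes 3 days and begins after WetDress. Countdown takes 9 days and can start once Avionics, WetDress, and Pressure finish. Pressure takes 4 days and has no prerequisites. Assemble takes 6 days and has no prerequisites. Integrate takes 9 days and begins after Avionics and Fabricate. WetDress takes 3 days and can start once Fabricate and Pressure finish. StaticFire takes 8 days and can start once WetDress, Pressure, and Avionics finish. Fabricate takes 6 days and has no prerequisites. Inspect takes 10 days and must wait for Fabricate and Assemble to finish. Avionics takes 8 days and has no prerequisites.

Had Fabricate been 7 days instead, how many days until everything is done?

19

Baseline: Fabricate→WetDress→Countdown = 6+3+9 = 18 → 18 days.
Fabricate lies on that path, so at 7 days the path becomes 19 days.
The critical path is still Fabricate→WetDress→Countdown; finish is now 19 days.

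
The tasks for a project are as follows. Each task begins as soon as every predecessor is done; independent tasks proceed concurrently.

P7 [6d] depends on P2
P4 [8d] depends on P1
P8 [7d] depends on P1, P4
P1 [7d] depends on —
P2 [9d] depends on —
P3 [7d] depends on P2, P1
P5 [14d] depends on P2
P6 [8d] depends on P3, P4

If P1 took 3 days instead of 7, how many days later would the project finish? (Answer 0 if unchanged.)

0

Actual critical path: P2→P3→P6 = 9+7+8 = 24 ⇒ 24 days.
P1 has 1 day of float (longest path through it is 23).
The critical path is still P2→P3→P6; finish is now 24 days.
Change in finish: 24 − 24 = +0 days.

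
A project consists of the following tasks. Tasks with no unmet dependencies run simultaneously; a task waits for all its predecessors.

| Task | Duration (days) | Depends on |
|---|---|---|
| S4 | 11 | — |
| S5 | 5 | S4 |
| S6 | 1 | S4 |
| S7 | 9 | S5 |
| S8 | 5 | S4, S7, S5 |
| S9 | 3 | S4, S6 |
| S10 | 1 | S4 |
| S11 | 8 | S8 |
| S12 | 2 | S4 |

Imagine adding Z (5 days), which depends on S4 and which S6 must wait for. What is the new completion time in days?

Originally the schedule takes 38 days.
With Z inserted, S6 now waits for max(S4, Z).
New critical path: S4→S5→S7→S8→S11 = 11+5+9+5+8 = 38 ⇒ 38 days.

38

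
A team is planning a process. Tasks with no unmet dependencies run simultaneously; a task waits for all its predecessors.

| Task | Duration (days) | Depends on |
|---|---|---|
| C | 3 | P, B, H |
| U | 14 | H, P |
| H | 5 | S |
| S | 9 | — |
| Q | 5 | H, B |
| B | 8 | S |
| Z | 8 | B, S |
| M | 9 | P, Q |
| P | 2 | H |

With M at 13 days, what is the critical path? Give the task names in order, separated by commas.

S, B, Q, M

The binding path is S→B→Q→M = 9+8+5+9 = 31; finish at 31 days.
M lies on that path, so at 13 days the path becomes 35 days.
The critical path is still S→B→Q→M; finish is now 35 days.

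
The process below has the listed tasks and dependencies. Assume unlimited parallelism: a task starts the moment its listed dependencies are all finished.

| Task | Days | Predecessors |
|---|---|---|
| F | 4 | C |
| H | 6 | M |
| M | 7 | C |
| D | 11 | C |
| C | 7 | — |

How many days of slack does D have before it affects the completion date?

2

Critical path: C→M→H = 7+7+6 = 20, so the finish is 20 days.
The longest chain containing D totals 18 days.
Slack of D = 9 − 7 = 2 days.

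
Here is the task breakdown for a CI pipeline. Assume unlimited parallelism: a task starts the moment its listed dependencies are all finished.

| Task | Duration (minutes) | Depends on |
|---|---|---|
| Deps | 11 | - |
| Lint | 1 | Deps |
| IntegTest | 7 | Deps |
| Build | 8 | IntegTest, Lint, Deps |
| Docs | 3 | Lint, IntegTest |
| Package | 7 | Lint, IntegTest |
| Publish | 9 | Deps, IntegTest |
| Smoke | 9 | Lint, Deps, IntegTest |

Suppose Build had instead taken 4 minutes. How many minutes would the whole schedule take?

27

Actual critical path: Deps→IntegTest→Publish = 11+7+9 = 27 ⇒ 27 minutes.
The longest path through Build is only 26 minutes, so Build has float 1.
That remains the longest chain; total 27 minutes.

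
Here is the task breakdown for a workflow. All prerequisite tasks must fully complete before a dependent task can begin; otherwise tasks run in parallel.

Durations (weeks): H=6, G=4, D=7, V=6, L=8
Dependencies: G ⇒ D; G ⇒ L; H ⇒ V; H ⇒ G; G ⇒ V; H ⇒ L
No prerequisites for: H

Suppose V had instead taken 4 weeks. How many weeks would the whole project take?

18

The binding path is H→G→L = 6+4+8 = 18; finish at 18 weeks.
V is off the critical path — its longest chain is 16 weeks, giving 2 of slack.
No other chain overtakes it, so the finish is 18 weeks.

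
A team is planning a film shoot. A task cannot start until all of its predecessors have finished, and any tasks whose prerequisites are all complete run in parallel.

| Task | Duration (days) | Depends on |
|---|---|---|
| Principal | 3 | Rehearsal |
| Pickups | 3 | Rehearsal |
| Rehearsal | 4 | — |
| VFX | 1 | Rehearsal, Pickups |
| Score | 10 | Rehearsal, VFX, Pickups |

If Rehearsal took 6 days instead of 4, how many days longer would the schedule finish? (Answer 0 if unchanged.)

Actual critical path: Rehearsal→Pickups→VFX→Score = 4+3+1+10 = 18 ⇒ 18 days.
Rehearsal lies on that path, so at 6 days the path becomes 20 days.
The critical path is still Rehearsal→Pickups→VFX→Score; finish is now 20 days.
Change in finish: 20 − 18 = +2 days.

2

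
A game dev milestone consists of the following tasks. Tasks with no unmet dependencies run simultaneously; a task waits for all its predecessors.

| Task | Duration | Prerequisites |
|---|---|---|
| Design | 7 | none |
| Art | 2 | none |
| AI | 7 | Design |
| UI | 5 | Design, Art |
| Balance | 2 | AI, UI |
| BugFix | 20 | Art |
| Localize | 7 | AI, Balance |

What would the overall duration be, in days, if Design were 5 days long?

The binding path is Design→AI→Balance→Localize = 7+7+2+7 = 23; finish at 23 days.
Design lies on that path, so at 5 days the path becomes 21 days.
The binding chain switches to Art→BugFix = 2+20 = 22; finish 22 days.

22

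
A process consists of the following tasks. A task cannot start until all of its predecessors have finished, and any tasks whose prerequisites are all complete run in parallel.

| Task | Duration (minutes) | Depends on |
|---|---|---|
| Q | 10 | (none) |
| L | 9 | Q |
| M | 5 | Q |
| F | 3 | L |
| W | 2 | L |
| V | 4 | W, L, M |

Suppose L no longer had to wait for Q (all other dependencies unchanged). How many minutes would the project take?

Original critical path: Q→L→W→V = 10+9+2+4 = 25 ⇒ 25 minutes.
Without Q→L, L's earliest start moves from 10 to 0.
After: Q→M→V = 10+5+4 = 19 → 19 minutes.

19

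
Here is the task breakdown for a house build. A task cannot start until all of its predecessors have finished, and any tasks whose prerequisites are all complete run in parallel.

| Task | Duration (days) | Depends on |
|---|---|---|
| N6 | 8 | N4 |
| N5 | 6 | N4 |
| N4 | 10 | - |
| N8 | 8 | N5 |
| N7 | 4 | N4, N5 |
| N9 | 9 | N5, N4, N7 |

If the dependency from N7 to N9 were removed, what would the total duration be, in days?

25

With the dependency in place, N4→N5→N7→N9 = 10+6+4+9 = 29 sets the finish at 29 days.
Without N7→N9, N9's earliest start moves from 20 to 16.
The longest chain is now N4→N5→N9 = 10+6+9 = 25, so the house build takes 25 days.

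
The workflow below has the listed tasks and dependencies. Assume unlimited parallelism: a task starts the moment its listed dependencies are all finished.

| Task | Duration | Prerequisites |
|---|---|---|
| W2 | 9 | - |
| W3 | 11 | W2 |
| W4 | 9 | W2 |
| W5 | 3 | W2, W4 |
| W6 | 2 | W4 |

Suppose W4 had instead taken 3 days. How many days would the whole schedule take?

Baseline: W2→W4→W5 = 9+9+3 = 21 → 21 days.
W4 is on the critical path; changing it to 3 makes that path 15 days.
The binding chain switches to W2→W3 = 9+11 = 20; finish 20 days.

20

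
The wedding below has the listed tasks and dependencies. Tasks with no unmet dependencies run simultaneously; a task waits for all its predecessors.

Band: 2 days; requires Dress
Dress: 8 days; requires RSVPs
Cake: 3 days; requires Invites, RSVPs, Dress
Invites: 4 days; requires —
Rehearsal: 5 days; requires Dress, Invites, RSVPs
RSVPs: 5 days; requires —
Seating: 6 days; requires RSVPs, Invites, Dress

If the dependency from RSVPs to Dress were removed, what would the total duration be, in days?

14

Original critical path: RSVPs→Dress→Seating = 5+8+6 = 19 ⇒ 19 days.
Without RSVPs→Dress, Dress's earliest start moves from 5 to 0.
New critical path: Dress→Seating = 8+6 = 14 ⇒ 14 days.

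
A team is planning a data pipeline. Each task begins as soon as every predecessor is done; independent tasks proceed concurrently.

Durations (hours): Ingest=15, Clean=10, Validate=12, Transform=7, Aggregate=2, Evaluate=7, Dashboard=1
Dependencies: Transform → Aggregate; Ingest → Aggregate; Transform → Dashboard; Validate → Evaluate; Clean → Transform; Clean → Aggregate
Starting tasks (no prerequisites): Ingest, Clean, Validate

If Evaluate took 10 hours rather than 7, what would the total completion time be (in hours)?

As given, the longest chain is Validate→Evaluate = 12+7 = 19, so the finish is 19 hours.
Evaluate lies on that path, so at 10 hours the path becomes 22 hours.
That remains the longest chain; total 22 hours.

22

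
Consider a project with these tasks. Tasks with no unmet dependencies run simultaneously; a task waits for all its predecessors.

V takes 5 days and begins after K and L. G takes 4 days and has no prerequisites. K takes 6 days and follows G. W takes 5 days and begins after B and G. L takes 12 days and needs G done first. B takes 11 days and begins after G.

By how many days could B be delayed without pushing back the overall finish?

The longest chain is G→L→V = 4+12+5 = 21; overall finish 21 days.
B finishes as early as 15 and must finish by 16.
Float = 21 − 20 = 1.

1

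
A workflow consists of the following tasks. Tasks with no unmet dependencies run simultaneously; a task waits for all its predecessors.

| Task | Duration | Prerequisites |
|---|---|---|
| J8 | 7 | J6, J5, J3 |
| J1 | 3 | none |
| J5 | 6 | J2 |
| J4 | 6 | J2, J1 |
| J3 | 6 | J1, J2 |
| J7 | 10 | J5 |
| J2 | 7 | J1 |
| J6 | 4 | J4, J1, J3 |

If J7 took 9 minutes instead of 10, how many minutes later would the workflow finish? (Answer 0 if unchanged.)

0

Critical path before the change: J1→J2→J3→J6→J8 = 3+7+6+4+7 = 27 giving 27 minutes.
The longest path through J7 is only 26 minutes, so J7 has float 1.
No other chain overtakes it, so the finish is 27 minutes.
Change in finish: 27 − 27 = +0 minutes.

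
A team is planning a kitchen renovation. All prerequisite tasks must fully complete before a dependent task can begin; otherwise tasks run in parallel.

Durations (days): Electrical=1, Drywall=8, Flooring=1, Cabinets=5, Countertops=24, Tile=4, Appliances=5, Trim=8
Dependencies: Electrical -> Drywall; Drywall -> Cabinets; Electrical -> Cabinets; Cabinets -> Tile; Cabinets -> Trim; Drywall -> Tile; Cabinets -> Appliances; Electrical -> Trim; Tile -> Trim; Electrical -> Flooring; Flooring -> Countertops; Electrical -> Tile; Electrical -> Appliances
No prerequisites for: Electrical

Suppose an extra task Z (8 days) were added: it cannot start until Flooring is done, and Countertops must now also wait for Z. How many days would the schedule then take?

34

Originally the schedule takes 26 days.
With Z inserted, Countertops now waits for max(Flooring, Z).
New critical path: Electrical→Flooring→Z→Countertops = 1+1+8+24 = 34 ⇒ 34 days.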